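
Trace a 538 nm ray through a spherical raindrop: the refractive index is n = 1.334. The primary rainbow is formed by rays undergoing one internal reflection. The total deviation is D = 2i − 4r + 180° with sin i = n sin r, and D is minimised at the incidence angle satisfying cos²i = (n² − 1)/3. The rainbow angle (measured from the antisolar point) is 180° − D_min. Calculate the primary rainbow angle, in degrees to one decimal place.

41.9°

cos²i = (1.77956 − 1)/3 = 0.25985; i = arccos(0.50976) = 59.352°.
sin r = sin 59.352°/1.334 = 0.64492; r = 40.159°.
D_min = 2·59.352° − 4·40.159° + 180° = 138.067°.
Rainbow angle = 180° − D_min = 41.933°.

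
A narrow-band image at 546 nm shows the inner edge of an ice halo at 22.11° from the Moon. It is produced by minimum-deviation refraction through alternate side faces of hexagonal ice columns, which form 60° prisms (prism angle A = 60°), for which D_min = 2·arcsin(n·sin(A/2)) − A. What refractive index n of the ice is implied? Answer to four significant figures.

1.314

Rearranging: n = sin((D_min + A)/2) / sin(A/2).
(D_min + A)/2 = (22.11° + 60°)/2 = 41.055°.
n = sin 41.055° / sin 30° = 0.6568 / 0.5000 = 1.3136.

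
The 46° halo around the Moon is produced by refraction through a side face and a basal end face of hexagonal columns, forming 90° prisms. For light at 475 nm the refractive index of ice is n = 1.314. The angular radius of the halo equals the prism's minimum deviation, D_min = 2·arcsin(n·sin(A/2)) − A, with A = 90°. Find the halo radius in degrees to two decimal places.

n·sin(A/2) = 1.314 × sin 45° = 1.314 × 0.7071 = 0.9291.
D_min = 2·arcsin(0.9291) − 90° = 2 × 68.301° − 90° = 46.602°.

46.60°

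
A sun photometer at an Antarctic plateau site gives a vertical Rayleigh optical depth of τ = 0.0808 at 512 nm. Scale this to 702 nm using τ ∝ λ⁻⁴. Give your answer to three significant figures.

τ(702 nm) = τ(512 nm) × (512/702)⁴ = 0.0808 × (0.7293)⁴ = 0.0808 × 0.2830 = 0.0229.

0.0229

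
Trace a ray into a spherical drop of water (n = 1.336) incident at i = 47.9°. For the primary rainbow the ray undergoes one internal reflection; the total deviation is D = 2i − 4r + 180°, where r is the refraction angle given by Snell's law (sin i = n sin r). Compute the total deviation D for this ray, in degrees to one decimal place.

sin r = sin 47.9° / 1.336 = 0.7420/1.336 = 0.5554; r = 33.74°.
D = 2·47.9° − 4·33.74° + 180° = 95.80° − 134.95° + 180° = 140.85°.

140.9°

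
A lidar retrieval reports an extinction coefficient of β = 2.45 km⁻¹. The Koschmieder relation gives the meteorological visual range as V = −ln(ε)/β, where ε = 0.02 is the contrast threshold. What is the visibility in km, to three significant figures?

1.60 km

V = −ln(0.02) / 2.45 = 3.912 / 2.45 = 1.5967 km.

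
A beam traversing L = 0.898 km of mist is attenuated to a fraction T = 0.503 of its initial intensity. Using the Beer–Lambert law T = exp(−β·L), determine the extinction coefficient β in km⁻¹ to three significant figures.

Beer–Lambert: T = exp(−βL) ⇒ β = −ln(T)/L = −ln(0.503)/0.898 = 0.6872/0.898 = 0.7652 km⁻¹.

0.765 km⁻¹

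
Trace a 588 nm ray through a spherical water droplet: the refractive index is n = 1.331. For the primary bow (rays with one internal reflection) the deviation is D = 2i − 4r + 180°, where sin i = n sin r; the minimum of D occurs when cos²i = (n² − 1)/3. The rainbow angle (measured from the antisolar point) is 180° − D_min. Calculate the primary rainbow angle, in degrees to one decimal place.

42.4°

cos²i = (1.77156 − 1)/3 = 0.25719; i = arccos(0.50714) = 59.527°.
sin r = sin 59.527°/1.331 = 0.64753; r = 40.356°.
D_min = 2·59.527° − 4·40.356° + 180° = 137.630°.
Rainbow angle = 180° − D_min = 42.370°.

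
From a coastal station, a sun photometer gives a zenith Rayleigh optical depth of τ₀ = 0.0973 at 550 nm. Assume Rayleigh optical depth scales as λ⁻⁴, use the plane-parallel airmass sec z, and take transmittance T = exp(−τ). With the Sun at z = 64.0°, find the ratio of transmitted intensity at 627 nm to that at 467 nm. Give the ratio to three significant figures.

1.34

Airmass: sec 64.0° = 2.2812.
τ(627 nm) = 0.0973 × (550/627)⁴ × 2.2812 = 0.0973 × 0.5921 × 2.2812 = 0.1314.
τ(467 nm) = 0.0973 × (550/467)⁴ × 2.2812 = 0.0973 × 1.9239 × 2.2812 = 0.4270.
T(627)/T(467) = exp(τ_B − τ_A) = exp(0.2956) = 1.3439.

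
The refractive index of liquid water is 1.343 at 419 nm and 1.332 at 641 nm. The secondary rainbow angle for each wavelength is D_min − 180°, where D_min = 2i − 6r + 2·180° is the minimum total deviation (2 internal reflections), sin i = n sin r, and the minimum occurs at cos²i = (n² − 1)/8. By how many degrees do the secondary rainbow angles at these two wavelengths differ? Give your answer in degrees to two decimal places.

2.85°

At 419 nm (n = 1.343): cos²i = 0.10046 → i = 71.522°, r = 44.928°, D_min = 233.478°, rainbow angle = 53.478°.
At 641 nm (n = 1.332): cos²i = 0.09678 → i = 71.875°, r = 45.520°, D_min = 230.628°, rainbow angle = 50.628°.
Angular width = |53.478° − 50.628°| = 2.849°.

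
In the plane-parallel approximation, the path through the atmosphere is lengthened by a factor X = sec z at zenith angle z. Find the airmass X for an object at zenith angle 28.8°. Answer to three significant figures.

1.14

X = sec z = 1/cos 28.8° = 1/0.8763 = 1.1412.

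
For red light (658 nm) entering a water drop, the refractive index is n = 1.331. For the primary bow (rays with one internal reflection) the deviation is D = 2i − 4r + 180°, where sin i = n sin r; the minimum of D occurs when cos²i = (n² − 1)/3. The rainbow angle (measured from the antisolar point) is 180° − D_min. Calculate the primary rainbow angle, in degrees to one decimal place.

42.4°

cos²i = (1.77156 − 1)/3 = 0.25719; i = arccos(0.50714) = 59.527°.
sin r = sin 59.527°/1.331 = 0.64753; r = 40.356°.
D_min = 2·59.527° − 4·40.356° + 180° = 137.630°.
Rainbow angle = 180° − D_min = 42.370°.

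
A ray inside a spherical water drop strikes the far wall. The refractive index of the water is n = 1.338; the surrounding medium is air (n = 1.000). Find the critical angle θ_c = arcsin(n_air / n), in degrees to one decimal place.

48.4°

sin θ_c = n_air / n = 1.000 / 1.338 = 0.7474.
θ_c = arcsin(0.7474) = 48.36°.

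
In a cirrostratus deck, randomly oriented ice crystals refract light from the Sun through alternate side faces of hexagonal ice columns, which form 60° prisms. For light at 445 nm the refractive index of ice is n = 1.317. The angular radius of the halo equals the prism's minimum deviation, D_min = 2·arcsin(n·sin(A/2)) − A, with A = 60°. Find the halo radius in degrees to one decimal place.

22.4°

n·sin(A/2) = 1.317 × sin 30° = 1.317 × 0.5000 = 0.6585.
D_min = 2·arcsin(0.6585) − 60° = 2 × 41.186° − 60° = 22.371°.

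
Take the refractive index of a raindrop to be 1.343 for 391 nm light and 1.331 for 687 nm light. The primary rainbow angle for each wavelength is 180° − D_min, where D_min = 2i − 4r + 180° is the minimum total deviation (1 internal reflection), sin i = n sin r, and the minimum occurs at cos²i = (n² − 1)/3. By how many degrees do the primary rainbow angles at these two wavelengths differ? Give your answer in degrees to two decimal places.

1.72°

At 391 nm (n = 1.343): cos²i = 0.26788 → i = 58.830°, r = 39.577°, D_min = 139.354°, rainbow angle = 40.646°.
At 687 nm (n = 1.331): cos²i = 0.25719 → i = 59.527°, r = 40.356°, D_min = 137.630°, rainbow angle = 42.370°.
Angular width = |40.646° − 42.370°| = 1.724°.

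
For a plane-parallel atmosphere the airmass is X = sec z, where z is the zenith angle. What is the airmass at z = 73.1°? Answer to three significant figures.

X = sec z = 1/cos 73.1° = 1/0.2907 = 3.4399.

3.44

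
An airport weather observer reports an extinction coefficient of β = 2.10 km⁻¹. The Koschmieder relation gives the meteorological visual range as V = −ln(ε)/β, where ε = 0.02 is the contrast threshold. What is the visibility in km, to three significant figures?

1.86 km

V = −ln(0.02) / 2.10 = 3.912 / 2.10 = 1.8629 km.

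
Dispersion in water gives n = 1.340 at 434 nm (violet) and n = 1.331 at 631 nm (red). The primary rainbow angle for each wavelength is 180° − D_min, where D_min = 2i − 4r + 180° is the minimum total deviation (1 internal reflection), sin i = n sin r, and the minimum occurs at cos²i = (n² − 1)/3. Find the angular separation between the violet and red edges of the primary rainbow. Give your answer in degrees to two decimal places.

1.30°

At 434 nm (n = 1.340): cos²i = 0.26520 → i = 59.004°, r = 39.770°, D_min = 138.929°, rainbow angle = 41.071°.
At 631 nm (n = 1.331): cos²i = 0.25719 → i = 59.527°, r = 40.356°, D_min = 137.630°, rainbow angle = 42.370°.
Angular width = |41.071° − 42.370°| = 1.299°.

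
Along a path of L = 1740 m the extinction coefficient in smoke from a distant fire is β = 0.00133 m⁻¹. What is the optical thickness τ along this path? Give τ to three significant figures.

τ = β·L = 0.00133 × 1740 = 2.3142.

2.31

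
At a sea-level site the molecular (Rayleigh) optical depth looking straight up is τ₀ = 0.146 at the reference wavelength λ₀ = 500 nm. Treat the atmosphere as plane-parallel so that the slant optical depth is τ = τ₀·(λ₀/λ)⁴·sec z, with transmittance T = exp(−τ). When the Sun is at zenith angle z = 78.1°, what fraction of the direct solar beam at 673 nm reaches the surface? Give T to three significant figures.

0.806

sec 78.1° = 4.8496.
τ = 0.146 × (500/673)⁴ × 4.8496 = 0.146 × 0.3047 × 4.8496 = 0.2157.
T = exp(−0.2157) = 0.8060.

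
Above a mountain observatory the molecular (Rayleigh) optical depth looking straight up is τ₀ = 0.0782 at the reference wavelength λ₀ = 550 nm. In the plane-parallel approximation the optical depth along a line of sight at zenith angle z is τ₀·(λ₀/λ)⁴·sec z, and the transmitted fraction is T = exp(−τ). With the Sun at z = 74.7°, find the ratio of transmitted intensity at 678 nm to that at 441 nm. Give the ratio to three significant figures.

1.80

Airmass: sec 74.7° = 3.7897.
τ(678 nm) = 0.0782 × (550/678)⁴ × 3.7897 = 0.0782 × 0.4330 × 3.7897 = 0.1283.
τ(441 nm) = 0.0782 × (550/441)⁴ × 3.7897 = 0.0782 × 2.4193 × 3.7897 = 0.7170.
T(678)/T(441) = exp(τ_B − τ_A) = exp(0.5886) = 1.8015.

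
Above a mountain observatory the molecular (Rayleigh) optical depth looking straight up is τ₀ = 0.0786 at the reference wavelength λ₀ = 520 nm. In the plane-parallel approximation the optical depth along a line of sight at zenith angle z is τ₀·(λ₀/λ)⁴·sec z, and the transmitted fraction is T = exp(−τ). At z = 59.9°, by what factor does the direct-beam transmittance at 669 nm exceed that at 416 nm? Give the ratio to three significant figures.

1.38

Airmass: sec 59.9° = 1.9940.
τ(669 nm) = 0.0786 × (520/669)⁴ × 1.9940 = 0.0786 × 0.3650 × 1.9940 = 0.0572.
τ(416 nm) = 0.0786 × (520/416)⁴ × 1.9940 = 0.0786 × 2.4414 × 1.9940 = 0.3826.
T(669)/T(416) = exp(τ_B − τ_A) = exp(0.3254) = 1.3846.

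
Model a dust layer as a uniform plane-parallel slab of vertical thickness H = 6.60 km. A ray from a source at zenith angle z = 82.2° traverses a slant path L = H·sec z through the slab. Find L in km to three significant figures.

sec z = 1/cos 82.2° = 7.3684.
L = 6.60 × 7.3684 = 48.631 km.

48.6 km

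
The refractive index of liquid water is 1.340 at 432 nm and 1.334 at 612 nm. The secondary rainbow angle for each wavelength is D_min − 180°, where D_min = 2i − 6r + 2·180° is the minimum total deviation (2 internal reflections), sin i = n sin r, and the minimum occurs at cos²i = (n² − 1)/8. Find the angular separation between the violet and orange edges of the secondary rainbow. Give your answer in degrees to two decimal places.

At 432 nm (n = 1.340): cos²i = 0.09945 → i = 71.618°, r = 45.088°, D_min = 232.709°, rainbow angle = 52.709°.
At 612 nm (n = 1.334): cos²i = 0.09744 → i = 71.810°, r = 45.411°, D_min = 231.153°, rainbow angle = 51.153°.
Angular width = |52.709° − 51.153°| = 1.556°.

1.56°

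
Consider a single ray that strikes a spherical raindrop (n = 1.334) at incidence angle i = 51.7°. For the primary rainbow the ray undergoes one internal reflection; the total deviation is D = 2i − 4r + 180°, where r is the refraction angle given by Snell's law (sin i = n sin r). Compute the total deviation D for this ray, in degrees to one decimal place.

139.3°

sin r = sin 51.7° / 1.334 = 0.7848/1.334 = 0.5883; r = 36.04°.
D = 2·51.7° − 4·36.04° + 180° = 103.40° − 144.14° + 180° = 139.26°.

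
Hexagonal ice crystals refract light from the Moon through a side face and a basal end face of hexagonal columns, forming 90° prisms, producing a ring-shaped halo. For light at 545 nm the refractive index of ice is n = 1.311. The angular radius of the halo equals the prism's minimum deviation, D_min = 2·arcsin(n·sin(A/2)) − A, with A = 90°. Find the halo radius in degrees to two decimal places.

45.95°

n·sin(A/2) = 1.311 × sin 45° = 1.311 × 0.7071 = 0.9270.
D_min = 2·arcsin(0.9270) − 90° = 2 × 67.974° − 90° = 45.949°.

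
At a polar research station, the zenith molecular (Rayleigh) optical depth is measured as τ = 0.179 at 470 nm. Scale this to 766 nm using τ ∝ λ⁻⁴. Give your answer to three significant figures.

τ(766 nm) = τ(470 nm) × (470/766)⁴ = 0.179 × (0.6136)⁴ = 0.179 × 0.1417 = 0.0254.

0.0254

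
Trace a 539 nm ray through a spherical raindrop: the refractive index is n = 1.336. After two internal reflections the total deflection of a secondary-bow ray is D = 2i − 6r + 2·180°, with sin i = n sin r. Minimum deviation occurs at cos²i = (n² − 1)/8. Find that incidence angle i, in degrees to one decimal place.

cos²i = (1.336² − 1)/8 = (1.78490 − 1)/8 = 0.09811.
cos i = 0.31323, so i = 71.746°.

71.7°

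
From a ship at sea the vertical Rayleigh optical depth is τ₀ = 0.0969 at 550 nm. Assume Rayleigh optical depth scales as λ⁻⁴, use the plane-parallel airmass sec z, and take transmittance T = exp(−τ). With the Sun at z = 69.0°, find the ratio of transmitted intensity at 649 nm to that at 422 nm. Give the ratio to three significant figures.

1.90

Airmass: sec 69.0° = 2.7904.
τ(649 nm) = 0.0969 × (550/649)⁴ × 2.7904 = 0.0969 × 0.5158 × 2.7904 = 0.1395.
τ(422 nm) = 0.0969 × (550/422)⁴ × 2.7904 = 0.0969 × 2.8854 × 2.7904 = 0.7802.
T(649)/T(422) = exp(τ_B − τ_A) = exp(0.6407) = 1.8978.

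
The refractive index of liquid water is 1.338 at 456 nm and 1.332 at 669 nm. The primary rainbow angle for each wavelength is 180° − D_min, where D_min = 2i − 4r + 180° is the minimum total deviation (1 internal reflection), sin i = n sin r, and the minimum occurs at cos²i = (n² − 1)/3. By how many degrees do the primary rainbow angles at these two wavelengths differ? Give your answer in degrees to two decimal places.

0.87°

At 456 nm (n = 1.338): cos²i = 0.26341 → i = 59.120°, r = 39.899°, D_min = 138.643°, rainbow angle = 41.357°.
At 669 nm (n = 1.332): cos²i = 0.25807 → i = 59.469°, r = 40.290°, D_min = 137.776°, rainbow angle = 42.224°.
Angular width = |41.357° − 42.224°| = 0.867°.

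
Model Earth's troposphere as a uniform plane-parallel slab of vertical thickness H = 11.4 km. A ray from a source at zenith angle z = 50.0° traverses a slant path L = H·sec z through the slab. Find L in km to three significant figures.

sec z = 1/cos 50.0° = 1.5557.
L = 11.4 × 1.5557 = 17.735 km.

17.7 km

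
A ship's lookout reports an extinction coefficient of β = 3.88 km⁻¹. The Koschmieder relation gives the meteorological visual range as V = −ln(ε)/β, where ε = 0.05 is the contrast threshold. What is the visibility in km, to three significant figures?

V = −ln(0.05) / 3.88 = 2.996 / 3.88 = 0.7721 km.

0.772 km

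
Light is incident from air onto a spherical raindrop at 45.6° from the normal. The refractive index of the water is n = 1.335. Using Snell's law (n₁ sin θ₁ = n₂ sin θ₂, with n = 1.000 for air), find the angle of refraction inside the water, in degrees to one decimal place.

Snell: sin θ_r = sin θ_i / n = sin 45.6° / 1.335 = 0.7145 / 1.335 = 0.5352.
θ_r = arcsin(0.5352) = 32.36°.

32.4°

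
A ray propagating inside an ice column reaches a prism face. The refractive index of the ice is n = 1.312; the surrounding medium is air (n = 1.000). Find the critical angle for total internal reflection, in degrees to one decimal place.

49.7°

sin θ_c = n_air / n = 1.000 / 1.312 = 0.7622.
θ_c = arcsin(0.7622) = 49.66°.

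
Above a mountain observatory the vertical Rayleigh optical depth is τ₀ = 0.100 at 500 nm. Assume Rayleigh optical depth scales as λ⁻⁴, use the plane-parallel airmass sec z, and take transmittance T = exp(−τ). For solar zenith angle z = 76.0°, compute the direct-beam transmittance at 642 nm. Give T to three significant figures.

0.859

sec 76.0° = 4.1336.
τ = 0.100 × (500/642)⁴ × 4.1336 = 0.100 × 0.3679 × 4.1336 = 0.1521.
T = exp(−0.1521) = 0.8589.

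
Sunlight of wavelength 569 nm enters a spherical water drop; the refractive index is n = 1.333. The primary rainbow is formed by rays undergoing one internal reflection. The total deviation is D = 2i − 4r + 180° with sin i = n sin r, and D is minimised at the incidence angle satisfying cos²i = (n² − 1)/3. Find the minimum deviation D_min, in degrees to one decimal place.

137.9°

cos²i = (1.77689 − 1)/3 = 0.25896; i = arccos(0.50888) = 59.410°.
sin r = sin 59.410°/1.333 = 0.64579; r = 40.225°.
D_min = 2·59.410° − 4·40.225° + 180° = 137.922°.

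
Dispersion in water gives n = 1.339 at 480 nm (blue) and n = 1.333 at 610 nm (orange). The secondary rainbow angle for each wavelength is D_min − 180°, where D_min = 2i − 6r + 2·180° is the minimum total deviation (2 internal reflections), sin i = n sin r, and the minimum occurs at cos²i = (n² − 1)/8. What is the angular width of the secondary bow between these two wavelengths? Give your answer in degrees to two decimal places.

1.56°

At 480 nm (n = 1.339): cos²i = 0.09912 → i = 71.650°, r = 45.141°, D_min = 232.451°, rainbow angle = 52.451°.
At 610 nm (n = 1.333): cos²i = 0.09711 → i = 71.843°, r = 45.466°, D_min = 230.891°, rainbow angle = 50.891°.
Angular width = |52.451° − 50.891°| = 1.560°.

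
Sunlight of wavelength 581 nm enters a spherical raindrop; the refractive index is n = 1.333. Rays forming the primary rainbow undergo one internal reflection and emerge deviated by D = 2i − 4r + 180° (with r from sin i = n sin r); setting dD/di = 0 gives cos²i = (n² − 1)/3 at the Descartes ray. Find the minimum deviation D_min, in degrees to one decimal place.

137.9°

cos²i = (1.77689 − 1)/3 = 0.25896; i = arccos(0.50888) = 59.410°.
sin r = sin 59.410°/1.333 = 0.64579; r = 40.225°.
D_min = 2·59.410° − 4·40.225° + 180° = 137.922°.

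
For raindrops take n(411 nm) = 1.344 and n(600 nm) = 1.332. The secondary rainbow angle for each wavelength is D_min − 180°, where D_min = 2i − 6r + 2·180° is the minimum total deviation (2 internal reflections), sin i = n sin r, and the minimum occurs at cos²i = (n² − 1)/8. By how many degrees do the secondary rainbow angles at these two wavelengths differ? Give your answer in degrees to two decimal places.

3.10°

At 411 nm (n = 1.344): cos²i = 0.10079 → i = 71.490°, r = 44.874°, D_min = 233.733°, rainbow angle = 53.733°.
At 600 nm (n = 1.332): cos²i = 0.09678 → i = 71.875°, r = 45.520°, D_min = 230.628°, rainbow angle = 50.628°.
Angular width = |53.733° − 50.628°| = 3.104°.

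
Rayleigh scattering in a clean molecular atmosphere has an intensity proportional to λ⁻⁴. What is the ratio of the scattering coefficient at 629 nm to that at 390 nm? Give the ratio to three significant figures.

Rayleigh scattering ∝ λ⁻⁴, so the ratio of coefficients is the inverse fourth power of the wavelength ratio.
σ(629)/σ(390) = (390/629)⁴ = (0.6200)⁴ = 0.1478.

0.148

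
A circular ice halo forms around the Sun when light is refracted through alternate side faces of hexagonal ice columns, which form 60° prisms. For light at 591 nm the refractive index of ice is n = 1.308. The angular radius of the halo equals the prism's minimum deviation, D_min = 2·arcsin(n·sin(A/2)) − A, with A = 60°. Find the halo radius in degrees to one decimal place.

n·sin(A/2) = 1.308 × sin 30° = 1.308 × 0.5000 = 0.6540.
D_min = 2·arcsin(0.6540) − 60° = 2 × 40.844° − 60° = 21.688°.

21.7°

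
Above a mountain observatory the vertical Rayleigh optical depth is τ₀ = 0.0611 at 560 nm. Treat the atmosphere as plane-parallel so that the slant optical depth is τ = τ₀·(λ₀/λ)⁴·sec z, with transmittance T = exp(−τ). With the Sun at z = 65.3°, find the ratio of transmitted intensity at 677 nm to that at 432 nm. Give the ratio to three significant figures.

1.41

Airmass: sec 65.3° = 2.3931.
τ(677 nm) = 0.0611 × (560/677)⁴ × 2.3931 = 0.0611 × 0.4682 × 2.3931 = 0.0685.
τ(432 nm) = 0.0611 × (560/432)⁴ × 2.3931 = 0.0611 × 2.8237 × 2.3931 = 0.4129.
T(677)/T(432) = exp(τ_B − τ_A) = exp(0.3444) = 1.4112.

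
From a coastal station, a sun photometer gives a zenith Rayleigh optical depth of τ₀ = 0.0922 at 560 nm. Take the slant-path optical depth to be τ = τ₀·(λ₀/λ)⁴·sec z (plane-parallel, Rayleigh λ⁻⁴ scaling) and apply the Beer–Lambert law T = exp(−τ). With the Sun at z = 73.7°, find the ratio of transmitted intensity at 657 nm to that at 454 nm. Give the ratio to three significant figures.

1.80

Airmass: sec 73.7° = 3.5629.
τ(657 nm) = 0.0922 × (560/657)⁴ × 3.5629 = 0.0922 × 0.5278 × 3.5629 = 0.1734.
τ(454 nm) = 0.0922 × (560/454)⁴ × 3.5629 = 0.0922 × 2.3149 × 3.5629 = 0.7604.
T(657)/T(454) = exp(τ_B − τ_A) = exp(0.5871) = 1.7987.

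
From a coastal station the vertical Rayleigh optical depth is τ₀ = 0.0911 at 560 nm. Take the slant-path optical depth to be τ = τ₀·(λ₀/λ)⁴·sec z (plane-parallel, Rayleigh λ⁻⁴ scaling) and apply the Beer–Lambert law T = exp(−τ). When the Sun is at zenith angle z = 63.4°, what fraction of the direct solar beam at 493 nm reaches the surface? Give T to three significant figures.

0.713

sec 63.4° = 2.2333.
τ = 0.0911 × (560/493)⁴ × 2.2333 = 0.0911 × 1.6648 × 2.2333 = 0.3387.
T = exp(−0.3387) = 0.7127.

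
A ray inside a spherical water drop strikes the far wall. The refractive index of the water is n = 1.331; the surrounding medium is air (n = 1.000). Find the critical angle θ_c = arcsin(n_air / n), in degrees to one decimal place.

48.7°

sin θ_c = n_air / n = 1.000 / 1.331 = 0.7513.
θ_c = arcsin(0.7513) = 48.70°.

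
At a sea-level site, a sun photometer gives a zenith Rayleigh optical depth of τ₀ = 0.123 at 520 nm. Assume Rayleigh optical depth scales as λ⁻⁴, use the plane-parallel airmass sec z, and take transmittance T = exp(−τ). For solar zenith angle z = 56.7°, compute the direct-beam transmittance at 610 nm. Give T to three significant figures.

sec 56.7° = 1.8214.
τ = 0.123 × (520/610)⁴ × 1.8214 = 0.123 × 0.5281 × 1.8214 = 0.1183.
T = exp(−0.1183) = 0.8884.

0.888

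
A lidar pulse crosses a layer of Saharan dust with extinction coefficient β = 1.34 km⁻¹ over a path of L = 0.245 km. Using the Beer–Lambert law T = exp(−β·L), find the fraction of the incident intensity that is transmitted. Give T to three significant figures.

0.720

τ = β·L = 1.34 × 0.245 = 0.3283.
T = exp(−0.3283) = 0.7201.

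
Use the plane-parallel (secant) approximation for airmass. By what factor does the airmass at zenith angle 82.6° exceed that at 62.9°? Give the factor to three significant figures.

3.54

X(82.6°)/X(62.9°) = sec 82.6° / sec 62.9° = cos 62.9° / cos 82.6° = 0.4555/0.1288 = 3.5370.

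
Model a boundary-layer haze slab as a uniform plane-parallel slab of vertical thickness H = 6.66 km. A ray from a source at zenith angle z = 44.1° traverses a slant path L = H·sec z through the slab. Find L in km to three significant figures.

9.27 km

sec z = 1/cos 44.1° = 1.3925.
L = 6.66 × 1.3925 = 9.274 km.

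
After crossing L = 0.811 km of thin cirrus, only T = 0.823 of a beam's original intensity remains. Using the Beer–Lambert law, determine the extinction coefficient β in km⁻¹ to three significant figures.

0.240 km⁻¹

Beer–Lambert: T = exp(−βL) ⇒ β = −ln(T)/L = −ln(0.823)/0.811 = 0.1948/0.811 = 0.2402 km⁻¹.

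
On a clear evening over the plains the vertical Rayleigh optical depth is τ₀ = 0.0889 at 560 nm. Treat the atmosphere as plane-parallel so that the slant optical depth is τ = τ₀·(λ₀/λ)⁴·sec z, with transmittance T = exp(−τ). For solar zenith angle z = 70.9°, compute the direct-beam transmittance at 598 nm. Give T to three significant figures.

0.811

sec 70.9° = 3.0561.
τ = 0.0889 × (560/598)⁴ × 3.0561 = 0.0889 × 0.7690 × 3.0561 = 0.2089.
T = exp(−0.2089) = 0.8114.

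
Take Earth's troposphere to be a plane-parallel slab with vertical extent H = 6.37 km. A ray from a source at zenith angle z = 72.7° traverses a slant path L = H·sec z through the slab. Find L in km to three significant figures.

sec z = 1/cos 72.7° = 3.3628.
L = 6.37 × 3.3628 = 21.421 km.

21.4 km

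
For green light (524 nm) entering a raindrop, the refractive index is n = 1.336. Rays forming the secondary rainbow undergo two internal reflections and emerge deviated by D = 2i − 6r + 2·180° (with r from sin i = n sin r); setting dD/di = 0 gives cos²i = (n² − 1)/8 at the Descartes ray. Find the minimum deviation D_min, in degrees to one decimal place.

cos²i = (1.78490 − 1)/8 = 0.09811; i = arccos(0.31323) = 71.746°.
sin r = sin 71.746°/1.336 = 0.71084; r = 45.303°.
D_min = 2·71.746° − 6·45.303° + 360° = 231.674°.

231.7°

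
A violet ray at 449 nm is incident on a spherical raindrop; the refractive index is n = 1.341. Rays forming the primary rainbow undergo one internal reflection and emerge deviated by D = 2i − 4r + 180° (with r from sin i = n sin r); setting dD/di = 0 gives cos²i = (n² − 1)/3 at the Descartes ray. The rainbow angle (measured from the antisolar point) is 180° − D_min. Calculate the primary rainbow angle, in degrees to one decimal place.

40.9°

cos²i = (1.79828 − 1)/3 = 0.26609; i = arccos(0.51584) = 58.946°.
sin r = sin 58.946°/1.341 = 0.63884; r = 39.705°.
D_min = 2·58.946° − 4·39.705° + 180° = 139.071°.
Rainbow angle = 180° − D_min = 40.929°.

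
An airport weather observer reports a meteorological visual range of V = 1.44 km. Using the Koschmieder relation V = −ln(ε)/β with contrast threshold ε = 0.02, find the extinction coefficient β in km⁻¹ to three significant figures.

β = −ln(0.02) / V = 3.912 / 1.44 = 2.7167 km⁻¹.

2.72 km⁻¹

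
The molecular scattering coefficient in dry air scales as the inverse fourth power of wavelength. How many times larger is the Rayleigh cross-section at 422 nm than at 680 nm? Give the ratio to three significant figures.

6.74

Rayleigh scattering ∝ λ⁻⁴, so the ratio of coefficients is the inverse fourth power of the wavelength ratio.
σ(422)/σ(680) = (680/422)⁴ = (1.6114)⁴ = 6.742.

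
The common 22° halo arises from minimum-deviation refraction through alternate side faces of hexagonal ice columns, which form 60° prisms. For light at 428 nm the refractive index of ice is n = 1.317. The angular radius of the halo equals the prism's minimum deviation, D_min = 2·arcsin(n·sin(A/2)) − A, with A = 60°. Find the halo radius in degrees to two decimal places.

22.37°

n·sin(A/2) = 1.317 × sin 30° = 1.317 × 0.5000 = 0.6585.
D_min = 2·arcsin(0.6585) − 60° = 2 × 41.186° − 60° = 22.371°.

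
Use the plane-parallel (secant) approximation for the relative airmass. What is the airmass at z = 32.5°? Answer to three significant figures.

1.19

X = sec z = 1/cos 32.5° = 1/0.8434 = 1.1857.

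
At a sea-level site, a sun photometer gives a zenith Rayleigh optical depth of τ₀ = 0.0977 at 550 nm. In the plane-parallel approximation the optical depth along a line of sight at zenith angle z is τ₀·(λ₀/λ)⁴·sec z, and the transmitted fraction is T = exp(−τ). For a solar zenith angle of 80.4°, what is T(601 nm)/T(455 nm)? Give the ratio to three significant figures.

2.32

Airmass: sec 80.4° = 5.9963.
τ(601 nm) = 0.0977 × (550/601)⁴ × 5.9963 = 0.0977 × 0.7014 × 5.9963 = 0.4109.
τ(455 nm) = 0.0977 × (550/455)⁴ × 5.9963 = 0.0977 × 2.1350 × 5.9963 = 1.2508.
T(601)/T(455) = exp(τ_B − τ_A) = exp(0.8399) = 2.3161.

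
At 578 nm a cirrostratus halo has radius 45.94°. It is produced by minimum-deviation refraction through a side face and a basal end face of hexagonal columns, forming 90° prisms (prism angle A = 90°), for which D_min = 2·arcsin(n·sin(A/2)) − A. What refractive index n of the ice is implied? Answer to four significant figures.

Rearranging: n = sin((D_min + A)/2) / sin(A/2).
(D_min + A)/2 = (45.94° + 90°)/2 = 67.970°.
n = sin 67.970° / sin 45° = 0.9270 / 0.7071 = 1.3110.

1.311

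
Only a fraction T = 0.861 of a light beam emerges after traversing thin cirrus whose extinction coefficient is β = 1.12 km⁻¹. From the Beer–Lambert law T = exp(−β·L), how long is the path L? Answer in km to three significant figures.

0.134 km

Beer–Lambert: T = exp(−βL) ⇒ L = −ln(T)/β = −ln(0.861)/1.12 = 0.1497/1.12 = 0.1336 km.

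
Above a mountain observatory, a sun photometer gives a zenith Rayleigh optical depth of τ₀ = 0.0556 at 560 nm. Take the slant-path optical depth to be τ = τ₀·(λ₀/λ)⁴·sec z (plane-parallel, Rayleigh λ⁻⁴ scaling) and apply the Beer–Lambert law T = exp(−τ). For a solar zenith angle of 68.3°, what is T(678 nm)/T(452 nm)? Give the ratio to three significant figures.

1.33

Airmass: sec 68.3° = 2.7046.
τ(678 nm) = 0.0556 × (560/678)⁴ × 2.7046 = 0.0556 × 0.4654 × 2.7046 = 0.0700.
τ(452 nm) = 0.0556 × (560/452)⁴ × 2.7046 = 0.0556 × 2.3561 × 2.7046 = 0.3543.
T(678)/T(452) = exp(τ_B − τ_A) = exp(0.2843) = 1.3288.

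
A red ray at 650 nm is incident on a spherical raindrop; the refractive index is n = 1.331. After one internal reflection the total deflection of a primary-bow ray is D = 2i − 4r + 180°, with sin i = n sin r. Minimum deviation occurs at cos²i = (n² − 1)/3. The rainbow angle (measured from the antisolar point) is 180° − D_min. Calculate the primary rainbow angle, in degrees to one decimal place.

cos²i = (1.77156 − 1)/3 = 0.25719; i = arccos(0.50714) = 59.527°.
sin r = sin 59.527°/1.331 = 0.64753; r = 40.356°.
D_min = 2·59.527° − 4·40.356° + 180° = 137.630°.
Rainbow angle = 180° − D_min = 42.370°.

42.4°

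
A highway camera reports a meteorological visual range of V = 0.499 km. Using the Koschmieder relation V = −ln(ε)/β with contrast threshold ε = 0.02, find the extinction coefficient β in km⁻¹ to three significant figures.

7.84 km⁻¹

β = −ln(0.02) / V = 3.912 / 0.499 = 7.8397 km⁻¹.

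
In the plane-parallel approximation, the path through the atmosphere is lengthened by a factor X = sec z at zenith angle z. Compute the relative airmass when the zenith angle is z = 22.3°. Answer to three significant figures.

1.08

X = sec z = 1/cos 22.3° = 1/0.9252 = 1.0808.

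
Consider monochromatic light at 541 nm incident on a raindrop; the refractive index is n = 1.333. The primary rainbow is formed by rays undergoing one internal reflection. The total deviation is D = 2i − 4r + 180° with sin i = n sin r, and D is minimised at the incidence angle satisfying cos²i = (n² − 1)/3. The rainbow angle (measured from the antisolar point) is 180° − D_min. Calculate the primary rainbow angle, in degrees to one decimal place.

cos²i = (1.77689 − 1)/3 = 0.25896; i = arccos(0.50888) = 59.410°.
sin r = sin 59.410°/1.333 = 0.64579; r = 40.225°.
D_min = 2·59.410° − 4·40.225° + 180° = 137.922°.
Rainbow angle = 180° − D_min = 42.078°.

42.1°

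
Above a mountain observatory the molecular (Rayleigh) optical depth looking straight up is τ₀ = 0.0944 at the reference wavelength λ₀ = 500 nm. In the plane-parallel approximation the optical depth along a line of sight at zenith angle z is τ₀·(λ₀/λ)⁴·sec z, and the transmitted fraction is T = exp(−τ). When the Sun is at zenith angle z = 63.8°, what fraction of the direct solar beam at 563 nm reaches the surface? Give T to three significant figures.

sec 63.8° = 2.2650.
τ = 0.0944 × (500/563)⁴ × 2.2650 = 0.0944 × 0.6221 × 2.2650 = 0.1330.
T = exp(−0.1330) = 0.8755.

0.875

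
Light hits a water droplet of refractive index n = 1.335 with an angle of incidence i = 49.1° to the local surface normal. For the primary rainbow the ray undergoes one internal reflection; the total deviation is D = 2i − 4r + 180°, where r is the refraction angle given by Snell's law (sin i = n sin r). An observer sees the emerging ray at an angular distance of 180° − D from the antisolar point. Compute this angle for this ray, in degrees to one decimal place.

sin r = sin 49.1° / 1.335 = 0.7559/1.335 = 0.5662; r = 34.48°.
D = 2·49.1° − 4·34.48° + 180° = 98.20° − 137.94° + 180° = 140.26°.
Angle from antisolar point = 180° − D = 39.74°.

39.7°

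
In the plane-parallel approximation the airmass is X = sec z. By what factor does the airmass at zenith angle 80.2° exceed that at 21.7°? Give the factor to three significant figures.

5.46

X(80.2°)/X(21.7°) = sec 80.2° / sec 21.7° = cos 21.7° / cos 80.2° = 0.9291/0.1702 = 5.4588.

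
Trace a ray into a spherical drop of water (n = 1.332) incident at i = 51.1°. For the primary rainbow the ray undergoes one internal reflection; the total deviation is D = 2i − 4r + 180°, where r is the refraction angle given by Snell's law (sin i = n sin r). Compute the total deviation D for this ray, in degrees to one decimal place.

sin r = sin 51.1° / 1.332 = 0.7782/1.332 = 0.5843; r = 35.75°.
D = 2·51.1° − 4·35.75° + 180° = 102.20° − 143.00° + 180° = 139.20°.

139.2°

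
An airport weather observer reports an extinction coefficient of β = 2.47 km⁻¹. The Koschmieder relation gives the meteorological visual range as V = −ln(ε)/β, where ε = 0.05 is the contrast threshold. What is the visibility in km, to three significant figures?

1.21 km

V = −ln(0.05) / 2.47 = 2.996 / 2.47 = 1.2128 km.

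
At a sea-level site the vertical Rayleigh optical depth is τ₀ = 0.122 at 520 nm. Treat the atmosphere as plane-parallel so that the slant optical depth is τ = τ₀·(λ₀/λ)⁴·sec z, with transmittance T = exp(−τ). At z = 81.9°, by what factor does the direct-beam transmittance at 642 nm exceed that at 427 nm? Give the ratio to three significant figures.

Airmass: sec 81.9° = 7.0972.
τ(642 nm) = 0.122 × (520/642)⁴ × 7.0972 = 0.122 × 0.4304 × 7.0972 = 0.3727.
τ(427 nm) = 0.122 × (520/427)⁴ × 7.0972 = 0.122 × 2.1994 × 7.0972 = 1.9044.
T(642)/T(427) = exp(τ_B − τ_A) = exp(1.5317) = 4.6260.

4.63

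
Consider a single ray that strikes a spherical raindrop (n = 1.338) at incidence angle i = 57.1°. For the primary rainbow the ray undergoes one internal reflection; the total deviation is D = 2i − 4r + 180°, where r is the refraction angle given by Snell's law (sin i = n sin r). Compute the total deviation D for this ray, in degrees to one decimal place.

sin r = sin 57.1° / 1.338 = 0.8396/1.338 = 0.6275; r = 38.87°.
D = 2·57.1° − 4·38.87° + 180° = 114.20° − 155.47° + 180° = 138.73°.

138.7°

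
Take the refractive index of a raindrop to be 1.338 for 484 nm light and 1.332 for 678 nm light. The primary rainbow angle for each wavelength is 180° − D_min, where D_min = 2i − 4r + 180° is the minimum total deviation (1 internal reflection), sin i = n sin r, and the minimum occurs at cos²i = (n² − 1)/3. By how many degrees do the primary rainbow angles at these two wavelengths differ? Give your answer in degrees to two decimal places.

0.87°

At 484 nm (n = 1.338): cos²i = 0.26341 → i = 59.120°, r = 39.899°, D_min = 138.643°, rainbow angle = 41.357°.
At 678 nm (n = 1.332): cos²i = 0.25807 → i = 59.469°, r = 40.290°, D_min = 137.776°, rainbow angle = 42.224°.
Angular width = |41.357° − 42.224°| = 0.867°.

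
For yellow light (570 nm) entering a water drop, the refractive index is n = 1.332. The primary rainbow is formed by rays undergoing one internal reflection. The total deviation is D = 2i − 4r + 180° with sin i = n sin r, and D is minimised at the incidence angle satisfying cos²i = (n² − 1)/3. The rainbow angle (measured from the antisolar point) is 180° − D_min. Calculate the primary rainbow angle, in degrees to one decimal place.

42.2°

cos²i = (1.77422 − 1)/3 = 0.25807; i = arccos(0.50801) = 59.469°.
sin r = sin 59.469°/1.332 = 0.64666; r = 40.290°.
D_min = 2·59.469° − 4·40.290° + 180° = 137.776°.
Rainbow angle = 180° − D_min = 42.224°.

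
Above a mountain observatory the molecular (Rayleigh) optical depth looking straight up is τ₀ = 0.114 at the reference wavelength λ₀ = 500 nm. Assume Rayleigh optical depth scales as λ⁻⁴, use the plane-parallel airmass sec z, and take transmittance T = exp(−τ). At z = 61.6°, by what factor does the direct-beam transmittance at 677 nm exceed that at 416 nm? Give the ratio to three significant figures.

1.54

Airmass: sec 61.6° = 2.1025.
τ(677 nm) = 0.114 × (500/677)⁴ × 2.1025 = 0.114 × 0.2975 × 2.1025 = 0.0713.
τ(416 nm) = 0.114 × (500/416)⁴ × 2.1025 = 0.114 × 2.0869 × 2.1025 = 0.5002.
T(677)/T(416) = exp(τ_B − τ_A) = exp(0.4289) = 1.5356.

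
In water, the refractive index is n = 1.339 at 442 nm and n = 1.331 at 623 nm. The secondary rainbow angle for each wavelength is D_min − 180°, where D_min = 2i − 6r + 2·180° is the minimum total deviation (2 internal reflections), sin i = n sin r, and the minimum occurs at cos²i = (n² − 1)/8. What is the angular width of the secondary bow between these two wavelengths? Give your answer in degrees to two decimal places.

At 442 nm (n = 1.339): cos²i = 0.09912 → i = 71.650°, r = 45.141°, D_min = 232.451°, rainbow angle = 52.451°.
At 623 nm (n = 1.331): cos²i = 0.09645 → i = 71.907°, r = 45.575°, D_min = 230.365°, rainbow angle = 50.365°.
Angular width = |52.451° − 50.365°| = 2.086°.

2.09°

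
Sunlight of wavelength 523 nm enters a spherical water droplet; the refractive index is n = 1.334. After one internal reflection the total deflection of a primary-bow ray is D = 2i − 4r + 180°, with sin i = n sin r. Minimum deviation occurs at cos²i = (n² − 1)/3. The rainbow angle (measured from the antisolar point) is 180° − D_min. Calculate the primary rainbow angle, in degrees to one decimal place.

41.9°

cos²i = (1.77956 − 1)/3 = 0.25985; i = arccos(0.50976) = 59.352°.
sin r = sin 59.352°/1.334 = 0.64492; r = 40.159°.
D_min = 2·59.352° − 4·40.159° + 180° = 138.067°.
Rainbow angle = 180° − D_min = 41.933°.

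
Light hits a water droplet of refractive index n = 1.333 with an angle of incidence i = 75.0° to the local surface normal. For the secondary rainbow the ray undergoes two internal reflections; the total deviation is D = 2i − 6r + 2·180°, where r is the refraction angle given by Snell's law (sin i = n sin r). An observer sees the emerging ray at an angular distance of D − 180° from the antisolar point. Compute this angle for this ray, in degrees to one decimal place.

sin r = sin 75.0° / 1.333 = 0.9659/1.333 = 0.7246; r = 46.44°.
D = 2·75.0° − 6·46.44° + 2·180° = 150.00° − 278.63° + 360° = 231.37°.
Angle from antisolar point = D − 180° = 51.37°.

51.4°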